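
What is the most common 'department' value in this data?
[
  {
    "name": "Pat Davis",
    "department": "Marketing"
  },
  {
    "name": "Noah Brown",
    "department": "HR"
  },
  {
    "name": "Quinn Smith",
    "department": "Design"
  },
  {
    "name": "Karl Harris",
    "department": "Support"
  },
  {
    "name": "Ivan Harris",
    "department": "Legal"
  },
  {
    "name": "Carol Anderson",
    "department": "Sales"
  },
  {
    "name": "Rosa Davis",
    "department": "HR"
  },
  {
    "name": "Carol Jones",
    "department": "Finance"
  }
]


Counting 'department' values across 8 records:

  HR: 2 ##
  Marketing: 1 #
  Design: 1 #
  Support: 1 #
  Legal: 1 #
  Sales: 1 #
  Finance: 1 #

Most common: HR (2 times)

HR (2 times)


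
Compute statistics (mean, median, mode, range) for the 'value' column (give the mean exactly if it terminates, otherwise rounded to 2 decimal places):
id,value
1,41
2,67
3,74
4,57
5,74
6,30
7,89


Data: [41, 67, 74, 57, 74, 30, 89]
Count: 7
Sum: 432
Mean: 432/7 ≈ 61.71 (rounded to 2 decimal places)
Sorted: [30, 41, 57, 67, 74, 74, 89]
Median: 67.0
Mode: 74 (2 times)
Range: 89 - 30 = 59
Min: 30, Max: 89

mean≈61.71, median=67.0, mode=74, range=59


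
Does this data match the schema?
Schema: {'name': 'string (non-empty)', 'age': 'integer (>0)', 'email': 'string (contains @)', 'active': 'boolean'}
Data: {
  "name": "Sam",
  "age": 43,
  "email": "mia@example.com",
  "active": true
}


Validating each field against schema:
  name: OK (non-empty string)
  age: OK (positive integer)
  email: OK (string with @)
  active: OK (boolean)

Result: VALID

VALID


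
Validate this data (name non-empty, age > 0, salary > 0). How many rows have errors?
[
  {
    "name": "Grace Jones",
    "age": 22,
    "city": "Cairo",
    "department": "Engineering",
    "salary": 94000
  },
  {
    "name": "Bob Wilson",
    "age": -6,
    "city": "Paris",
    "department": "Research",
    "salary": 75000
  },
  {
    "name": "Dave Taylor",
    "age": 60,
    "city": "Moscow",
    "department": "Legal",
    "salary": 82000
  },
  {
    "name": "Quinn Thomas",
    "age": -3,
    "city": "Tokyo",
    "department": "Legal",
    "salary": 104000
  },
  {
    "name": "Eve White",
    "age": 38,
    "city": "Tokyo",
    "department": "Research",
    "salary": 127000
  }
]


Validating 5 records:
Rules: name non-empty, age > 0, salary > 0

  Row 1 (Grace Jones): OK
  Row 2 (Bob Wilson): negative age: -6
  Row 3 (Dave Taylor): OK
  Row 4 (Quinn Thomas): negative age: -3
  Row 5 (Eve White): OK

Total errors: 2

2 errors


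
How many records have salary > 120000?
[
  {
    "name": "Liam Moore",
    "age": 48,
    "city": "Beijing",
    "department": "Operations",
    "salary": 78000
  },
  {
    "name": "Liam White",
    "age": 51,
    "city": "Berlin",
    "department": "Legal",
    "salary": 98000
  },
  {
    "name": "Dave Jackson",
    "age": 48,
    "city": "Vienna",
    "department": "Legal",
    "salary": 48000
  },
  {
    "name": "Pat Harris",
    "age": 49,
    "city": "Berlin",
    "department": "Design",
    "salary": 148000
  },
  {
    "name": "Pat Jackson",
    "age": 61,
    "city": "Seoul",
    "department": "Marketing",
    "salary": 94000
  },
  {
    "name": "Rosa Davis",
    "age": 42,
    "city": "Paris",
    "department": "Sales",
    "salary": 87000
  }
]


Data: 6 records
Condition: salary > 120000

Checking each record:
  Liam Moore: 78000
  Liam White: 98000
  Dave Jackson: 48000
  Pat Harris: 148000 MATCH
  Pat Jackson: 94000
  Rosa Davis: 87000

Count: 1

1


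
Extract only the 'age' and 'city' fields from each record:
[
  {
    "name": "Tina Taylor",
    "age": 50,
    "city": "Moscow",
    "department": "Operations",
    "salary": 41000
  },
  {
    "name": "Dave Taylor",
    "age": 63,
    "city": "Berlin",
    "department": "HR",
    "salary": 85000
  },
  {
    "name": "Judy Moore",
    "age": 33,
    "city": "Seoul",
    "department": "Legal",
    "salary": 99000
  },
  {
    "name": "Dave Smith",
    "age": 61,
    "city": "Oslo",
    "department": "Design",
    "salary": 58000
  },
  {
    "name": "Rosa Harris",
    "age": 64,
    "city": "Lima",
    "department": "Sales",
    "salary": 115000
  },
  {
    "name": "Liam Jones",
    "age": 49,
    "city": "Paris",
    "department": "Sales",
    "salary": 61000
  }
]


Original: 6 records with fields: name, age, city, department, salary
Keep: ['age', 'city']
Drop: ['name', 'department', 'salary']
Result: 6 records, 2 fields each

[
  {
    "age": 50,
    "city": "Moscow"
  },
  {
    "age": 63,
    "city": "Berlin"
  },
  {
    "age": 33,
    "city": "Seoul"
  },
  {
    "age": 61,
    "city": "Oslo"
  },
  {
    "age": 64,
    "city": "Lima"
  },
  {
    "age": 49,
    "city": "Paris"
  }
]


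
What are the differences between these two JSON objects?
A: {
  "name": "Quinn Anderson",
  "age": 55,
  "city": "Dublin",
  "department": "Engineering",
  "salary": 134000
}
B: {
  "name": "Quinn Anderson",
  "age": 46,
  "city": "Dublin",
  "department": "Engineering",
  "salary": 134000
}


Comparing each field (in key order):
  name: same
  age: DIFFERENT
  city: same
  department: same
  salary: same
Differences:
  age: 55 -> 46

1 field(s) changed

1 change: age


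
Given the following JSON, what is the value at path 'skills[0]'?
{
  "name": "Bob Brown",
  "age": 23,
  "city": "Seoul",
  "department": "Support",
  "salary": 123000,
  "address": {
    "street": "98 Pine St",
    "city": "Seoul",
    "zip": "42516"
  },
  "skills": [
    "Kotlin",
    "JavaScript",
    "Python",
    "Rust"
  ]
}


Query: skills[0]
Path: skills -> first element
Value: Kotlin

Kotlin


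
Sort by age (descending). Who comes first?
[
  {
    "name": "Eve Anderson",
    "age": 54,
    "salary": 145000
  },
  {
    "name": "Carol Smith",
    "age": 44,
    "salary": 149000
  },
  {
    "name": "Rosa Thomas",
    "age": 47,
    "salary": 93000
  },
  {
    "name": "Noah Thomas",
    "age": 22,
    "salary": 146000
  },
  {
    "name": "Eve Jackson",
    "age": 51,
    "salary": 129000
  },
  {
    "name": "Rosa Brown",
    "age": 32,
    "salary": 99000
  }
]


Sort by: age (descending)

Sorted order:
  1. Eve Anderson (age = 54)
  2. Eve Jackson (age = 51)
  3. Rosa Thomas (age = 47)
  4. Carol Smith (age = 44)
  5. Rosa Brown (age = 32)
  6. Noah Thomas (age = 22)

First: Eve Anderson

Eve Anderson


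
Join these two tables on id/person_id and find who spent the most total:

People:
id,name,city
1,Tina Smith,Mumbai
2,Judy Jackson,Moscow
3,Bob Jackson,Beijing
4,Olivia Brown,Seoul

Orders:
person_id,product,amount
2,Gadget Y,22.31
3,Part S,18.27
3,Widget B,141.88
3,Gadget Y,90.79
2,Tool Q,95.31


Join on: people.id = orders.person_id

Joined rows:
  Judy Jackson (Moscow) bought Gadget Y for $22.31
  Bob Jackson (Beijing) bought Part S for $18.27
  Bob Jackson (Beijing) bought Widget B for $141.88
  Bob Jackson (Beijing) bought Gadget Y for $90.79
  Judy Jackson (Moscow) bought Tool Q for $95.31

Total per person:
  Bob Jackson: $250.94
  Judy Jackson: $117.62

Top spender: Bob Jackson ($250.94)

Bob Jackson ($250.94)


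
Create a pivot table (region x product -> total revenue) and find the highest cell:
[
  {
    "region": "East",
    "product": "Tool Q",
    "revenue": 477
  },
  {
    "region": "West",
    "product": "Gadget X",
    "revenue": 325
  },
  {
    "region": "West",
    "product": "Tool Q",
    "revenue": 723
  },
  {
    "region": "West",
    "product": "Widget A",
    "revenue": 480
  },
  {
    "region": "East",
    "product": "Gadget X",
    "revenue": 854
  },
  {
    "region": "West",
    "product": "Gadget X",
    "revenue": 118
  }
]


Pivot: region (rows) x product (columns) -> total revenue

     Gadget X      Tool Q        Widget A    
East           854           477             0  
West           443           723           480  

Highest: East / Gadget X = $854

East / Gadget X = $854


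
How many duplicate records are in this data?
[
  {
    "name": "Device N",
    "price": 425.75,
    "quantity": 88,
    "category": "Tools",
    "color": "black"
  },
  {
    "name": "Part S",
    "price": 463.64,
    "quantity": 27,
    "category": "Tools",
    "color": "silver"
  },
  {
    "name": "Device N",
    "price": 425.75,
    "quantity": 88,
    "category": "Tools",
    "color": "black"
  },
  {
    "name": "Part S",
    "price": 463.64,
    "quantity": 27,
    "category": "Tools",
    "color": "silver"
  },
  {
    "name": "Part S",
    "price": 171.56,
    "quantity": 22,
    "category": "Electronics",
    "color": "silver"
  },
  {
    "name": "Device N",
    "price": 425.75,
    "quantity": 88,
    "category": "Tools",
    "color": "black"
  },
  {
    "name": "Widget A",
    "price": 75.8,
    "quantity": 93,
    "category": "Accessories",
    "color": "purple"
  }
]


Checking 7 records for duplicates:

  Row 1: Device N ($425.75, qty 88)
  Row 2: Part S ($463.64, qty 27)
  Row 3: Device N ($425.75, qty 88) <-- DUPLICATE
  Row 4: Part S ($463.64, qty 27) <-- DUPLICATE
  Row 5: Part S ($171.56, qty 22)
  Row 6: Device N ($425.75, qty 88) <-- DUPLICATE
  Row 7: Widget A ($75.8, qty 93)

Duplicates found: 3
Unique records: 4

3 duplicates, 4 unique


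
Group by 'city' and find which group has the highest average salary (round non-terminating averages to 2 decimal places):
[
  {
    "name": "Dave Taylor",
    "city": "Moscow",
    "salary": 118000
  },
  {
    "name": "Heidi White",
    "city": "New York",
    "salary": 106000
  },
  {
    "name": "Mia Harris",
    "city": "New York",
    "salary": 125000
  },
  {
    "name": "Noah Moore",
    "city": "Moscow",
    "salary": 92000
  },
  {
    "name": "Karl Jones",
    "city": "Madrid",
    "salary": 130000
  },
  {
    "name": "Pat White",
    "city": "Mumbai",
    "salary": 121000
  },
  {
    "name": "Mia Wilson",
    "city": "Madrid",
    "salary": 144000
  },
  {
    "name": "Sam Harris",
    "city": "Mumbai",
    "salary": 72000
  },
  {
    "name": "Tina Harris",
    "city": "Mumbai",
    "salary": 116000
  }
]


Group by: city

Groups:
  Madrid: 2 people, avg salary = 274000/2 = $137000
  Moscow: 2 people, avg salary = 210000/2 = $105000
  Mumbai: 3 people, avg salary = 309000/3 = $103000
  New York: 2 people, avg salary = 231000/2 = $115500

Highest average salary: Madrid ($137000)

Madrid ($137000)


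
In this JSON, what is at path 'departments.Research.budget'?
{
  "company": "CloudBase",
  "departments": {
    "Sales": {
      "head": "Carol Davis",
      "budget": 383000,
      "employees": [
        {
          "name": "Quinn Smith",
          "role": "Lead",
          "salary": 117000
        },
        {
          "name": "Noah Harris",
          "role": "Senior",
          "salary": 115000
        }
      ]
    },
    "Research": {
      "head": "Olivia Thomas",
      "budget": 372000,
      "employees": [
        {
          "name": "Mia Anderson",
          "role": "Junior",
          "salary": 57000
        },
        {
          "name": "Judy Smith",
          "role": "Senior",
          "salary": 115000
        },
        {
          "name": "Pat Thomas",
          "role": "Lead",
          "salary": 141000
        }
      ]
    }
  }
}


Path: departments.Research.budget

Navigate:
  -> departments
  -> Research
  -> budget = 372000

372000


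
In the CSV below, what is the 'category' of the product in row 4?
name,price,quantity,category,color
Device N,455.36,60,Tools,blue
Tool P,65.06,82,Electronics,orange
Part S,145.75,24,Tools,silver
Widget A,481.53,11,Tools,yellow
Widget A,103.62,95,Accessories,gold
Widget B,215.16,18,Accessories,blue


Query: Row 4 ('Widget A'), column 'category'
Value: Tools

Tools


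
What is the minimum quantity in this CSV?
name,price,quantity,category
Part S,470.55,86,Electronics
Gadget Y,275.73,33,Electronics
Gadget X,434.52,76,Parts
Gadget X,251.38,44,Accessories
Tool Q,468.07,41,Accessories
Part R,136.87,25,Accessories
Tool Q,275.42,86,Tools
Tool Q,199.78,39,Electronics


Computing minimum quantity:
Values: [86, 33, 76, 44, 41, 25, 86, 39]
Min = 25

25


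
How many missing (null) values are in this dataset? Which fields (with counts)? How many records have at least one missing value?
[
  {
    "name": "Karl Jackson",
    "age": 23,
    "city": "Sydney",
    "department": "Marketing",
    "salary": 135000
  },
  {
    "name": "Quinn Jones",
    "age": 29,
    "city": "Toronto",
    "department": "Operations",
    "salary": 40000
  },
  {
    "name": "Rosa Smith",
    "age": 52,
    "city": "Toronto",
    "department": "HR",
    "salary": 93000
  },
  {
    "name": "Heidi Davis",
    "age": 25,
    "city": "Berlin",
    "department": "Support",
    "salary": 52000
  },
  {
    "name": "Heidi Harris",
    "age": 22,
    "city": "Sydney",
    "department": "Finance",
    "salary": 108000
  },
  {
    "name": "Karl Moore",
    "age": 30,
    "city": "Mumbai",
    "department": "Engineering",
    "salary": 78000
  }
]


Checking for missing (null) values in 6 records:

  Karl Jackson: complete
  Quinn Jones: complete
  Rosa Smith: complete
  Heidi Davis: complete
  Heidi Harris: complete
  Karl Moore: complete

Per field:
  name: 0 missing
  age: 0 missing
  city: 0 missing
  department: 0 missing
  salary: 0 missing

Total missing values: 0
Records with any missing: 0

0 missing values (none); 0 incomplete records


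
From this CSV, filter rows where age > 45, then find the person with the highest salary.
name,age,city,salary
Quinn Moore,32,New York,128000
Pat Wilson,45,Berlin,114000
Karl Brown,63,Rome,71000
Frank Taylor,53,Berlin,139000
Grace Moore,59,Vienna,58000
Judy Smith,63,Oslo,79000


Filter: age > 45
Sort by: salary (descending)

Filtered records (4):
  Frank Taylor, age 53, salary $139000
  Judy Smith, age 63, salary $79000
  Karl Brown, age 63, salary $71000
  Grace Moore, age 59, salary $58000

Highest salary: Frank Taylor ($139000)

Frank Taylor


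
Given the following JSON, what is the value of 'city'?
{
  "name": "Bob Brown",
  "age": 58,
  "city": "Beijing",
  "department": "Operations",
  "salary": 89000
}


Looking up field 'city'
Value: Beijing

Beijing


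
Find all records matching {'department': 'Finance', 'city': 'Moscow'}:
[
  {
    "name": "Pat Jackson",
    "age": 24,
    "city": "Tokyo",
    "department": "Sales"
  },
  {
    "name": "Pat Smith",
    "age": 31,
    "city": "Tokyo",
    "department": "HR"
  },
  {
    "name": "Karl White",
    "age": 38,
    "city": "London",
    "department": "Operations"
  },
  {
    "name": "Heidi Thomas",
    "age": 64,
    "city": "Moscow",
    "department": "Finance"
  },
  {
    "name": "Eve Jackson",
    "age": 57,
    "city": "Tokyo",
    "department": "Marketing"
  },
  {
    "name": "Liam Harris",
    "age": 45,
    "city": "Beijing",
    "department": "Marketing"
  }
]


Search criteria: {'department': 'Finance', 'city': 'Moscow'}

Checking 6 records:
  Pat Jackson: {department: Sales, city: Tokyo}
  Pat Smith: {department: HR, city: Tokyo}
  Karl White: {department: Operations, city: London}
  Heidi Thomas: {department: Finance, city: Moscow} <-- MATCH
  Eve Jackson: {department: Marketing, city: Tokyo}
  Liam Harris: {department: Marketing, city: Beijing}

Matches: ["Heidi Thomas"]

["Heidi Thomas"]


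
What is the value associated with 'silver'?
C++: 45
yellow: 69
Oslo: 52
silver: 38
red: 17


Looking up key 'silver'
Value: 38

38


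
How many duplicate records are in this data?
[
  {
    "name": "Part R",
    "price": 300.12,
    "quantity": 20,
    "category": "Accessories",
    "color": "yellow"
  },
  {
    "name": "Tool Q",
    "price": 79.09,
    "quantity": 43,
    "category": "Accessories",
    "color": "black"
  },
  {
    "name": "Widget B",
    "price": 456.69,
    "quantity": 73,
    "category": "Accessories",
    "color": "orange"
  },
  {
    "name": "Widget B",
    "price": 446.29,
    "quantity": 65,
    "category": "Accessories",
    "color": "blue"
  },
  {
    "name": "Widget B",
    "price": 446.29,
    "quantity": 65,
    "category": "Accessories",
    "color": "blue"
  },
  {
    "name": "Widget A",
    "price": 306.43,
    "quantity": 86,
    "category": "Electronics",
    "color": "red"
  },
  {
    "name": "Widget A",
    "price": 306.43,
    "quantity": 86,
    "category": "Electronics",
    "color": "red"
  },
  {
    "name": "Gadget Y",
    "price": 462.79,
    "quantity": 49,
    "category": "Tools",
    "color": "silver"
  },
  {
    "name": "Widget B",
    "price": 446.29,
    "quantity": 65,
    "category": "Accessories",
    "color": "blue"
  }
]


Checking 9 records for duplicates:

  Row 1: Part R ($300.12, qty 20)
  Row 2: Tool Q ($79.09, qty 43)
  Row 3: Widget B ($456.69, qty 73)
  Row 4: Widget B ($446.29, qty 65)
  Row 5: Widget B ($446.29, qty 65) <-- DUPLICATE
  Row 6: Widget A ($306.43, qty 86)
  Row 7: Widget A ($306.43, qty 86) <-- DUPLICATE
  Row 8: Gadget Y ($462.79, qty 49)
  Row 9: Widget B ($446.29, qty 65) <-- DUPLICATE

Duplicates found: 3
Unique records: 6

3 duplicates, 6 unique


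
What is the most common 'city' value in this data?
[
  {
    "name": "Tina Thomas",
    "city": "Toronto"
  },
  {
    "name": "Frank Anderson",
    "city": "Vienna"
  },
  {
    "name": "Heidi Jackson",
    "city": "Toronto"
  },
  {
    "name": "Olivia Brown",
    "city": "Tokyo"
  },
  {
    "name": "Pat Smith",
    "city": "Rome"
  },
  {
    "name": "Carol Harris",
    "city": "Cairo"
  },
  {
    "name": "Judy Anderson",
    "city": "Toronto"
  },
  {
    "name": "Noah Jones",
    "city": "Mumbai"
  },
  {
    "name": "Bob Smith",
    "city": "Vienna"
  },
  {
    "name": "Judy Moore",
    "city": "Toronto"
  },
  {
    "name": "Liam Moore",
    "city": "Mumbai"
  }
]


Counting 'city' values across 11 records:

  Toronto: 4 ####
  Vienna: 2 ##
  Mumbai: 2 ##
  Tokyo: 1 #
  Rome: 1 #
  Cairo: 1 #

Most common: Toronto (4 times)

Toronto (4 times)


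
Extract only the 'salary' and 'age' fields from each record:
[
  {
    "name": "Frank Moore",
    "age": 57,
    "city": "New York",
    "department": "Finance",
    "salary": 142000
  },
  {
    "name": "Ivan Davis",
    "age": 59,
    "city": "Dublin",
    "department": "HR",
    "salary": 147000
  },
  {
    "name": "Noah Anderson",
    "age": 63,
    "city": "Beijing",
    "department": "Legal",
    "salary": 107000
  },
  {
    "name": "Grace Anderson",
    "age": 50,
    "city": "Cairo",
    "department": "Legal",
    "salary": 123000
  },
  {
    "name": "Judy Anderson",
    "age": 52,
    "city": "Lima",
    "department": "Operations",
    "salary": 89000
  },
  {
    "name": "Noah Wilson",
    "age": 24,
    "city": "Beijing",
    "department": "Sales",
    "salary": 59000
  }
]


Original: 6 records with fields: name, age, city, department, salary
Keep: ['salary', 'age']
Drop: ['name', 'city', 'department']
Result: 6 records, 2 fields each

[
  {
    "salary": 142000,
    "age": 57
  },
  {
    "salary": 147000,
    "age": 59
  },
  {
    "salary": 107000,
    "age": 63
  },
  {
    "salary": 123000,
    "age": 50
  },
  {
    "salary": 89000,
    "age": 52
  },
  {
    "salary": 59000,
    "age": 24
  }
]


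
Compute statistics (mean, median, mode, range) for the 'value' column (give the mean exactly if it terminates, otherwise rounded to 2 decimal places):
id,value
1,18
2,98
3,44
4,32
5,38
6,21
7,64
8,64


Data: [18, 98, 44, 32, 38, 21, 64, 64]
Count: 8
Sum: 379
Mean: 379/8 = 47.375
Sorted: [18, 21, 32, 38, 44, 64, 64, 98]
Median: 41.0
Mode: 64 (2 times)
Range: 98 - 18 = 80
Min: 18, Max: 98

mean=47.375, median=41.0, mode=64, range=80


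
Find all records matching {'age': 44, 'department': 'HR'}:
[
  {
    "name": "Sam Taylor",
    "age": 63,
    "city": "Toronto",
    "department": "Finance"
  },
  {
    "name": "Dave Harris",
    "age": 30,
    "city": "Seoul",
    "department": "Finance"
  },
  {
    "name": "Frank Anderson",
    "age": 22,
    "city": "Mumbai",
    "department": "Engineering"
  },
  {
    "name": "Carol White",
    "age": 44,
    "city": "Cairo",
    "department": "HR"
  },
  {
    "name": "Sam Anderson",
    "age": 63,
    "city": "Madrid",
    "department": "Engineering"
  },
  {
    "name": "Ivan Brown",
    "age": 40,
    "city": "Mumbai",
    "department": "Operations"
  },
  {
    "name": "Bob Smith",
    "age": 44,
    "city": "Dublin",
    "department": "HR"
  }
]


Search criteria: {'age': 44, 'department': 'HR'}

Checking 7 records:
  Sam Taylor: {age: 63, department: Finance}
  Dave Harris: {age: 30, department: Finance}
  Frank Anderson: {age: 22, department: Engineering}
  Carol White: {age: 44, department: HR} <-- MATCH
  Sam Anderson: {age: 63, department: Engineering}
  Ivan Brown: {age: 40, department: Operations}
  Bob Smith: {age: 44, department: HR} <-- MATCH

Matches: ["Carol White", "Bob Smith"]

["Carol White", "Bob Smith"]


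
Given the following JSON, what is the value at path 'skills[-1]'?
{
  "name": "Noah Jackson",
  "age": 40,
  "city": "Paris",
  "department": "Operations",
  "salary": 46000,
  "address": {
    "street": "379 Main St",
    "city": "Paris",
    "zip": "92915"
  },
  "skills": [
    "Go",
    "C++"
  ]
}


Query: skills[-1]
Path: skills -> last element
Value: C++

C++


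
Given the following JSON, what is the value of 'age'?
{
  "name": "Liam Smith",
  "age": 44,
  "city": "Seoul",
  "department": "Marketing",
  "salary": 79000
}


Looking up field 'age'
Value: 44

44


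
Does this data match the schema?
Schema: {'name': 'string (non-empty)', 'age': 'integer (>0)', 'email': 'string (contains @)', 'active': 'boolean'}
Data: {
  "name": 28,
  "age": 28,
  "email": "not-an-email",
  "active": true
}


Validating each field against schema:
  name: FAIL (28 is not a string)
  age: OK (positive integer)
  email: FAIL ("not-an-email" does not contain @)
  active: OK (boolean)

Result: INVALID (2 errors: name, email)

INVALID (2 errors: name, email)


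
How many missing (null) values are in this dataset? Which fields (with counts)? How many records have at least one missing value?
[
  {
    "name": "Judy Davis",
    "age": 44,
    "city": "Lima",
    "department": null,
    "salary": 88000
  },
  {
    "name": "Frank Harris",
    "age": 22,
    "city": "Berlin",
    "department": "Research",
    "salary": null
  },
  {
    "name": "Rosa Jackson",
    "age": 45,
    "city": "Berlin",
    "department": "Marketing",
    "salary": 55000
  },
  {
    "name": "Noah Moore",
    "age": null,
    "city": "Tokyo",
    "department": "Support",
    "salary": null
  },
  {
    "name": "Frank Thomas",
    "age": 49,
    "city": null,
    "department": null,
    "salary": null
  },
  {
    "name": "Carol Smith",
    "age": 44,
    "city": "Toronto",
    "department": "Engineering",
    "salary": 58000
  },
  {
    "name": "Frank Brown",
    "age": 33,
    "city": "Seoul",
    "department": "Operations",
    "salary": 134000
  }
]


Checking for missing (null) values in 7 records:

  Judy Davis: department
  Frank Harris: salary
  Rosa Jackson: complete
  Noah Moore: age, salary
  Frank Thomas: city, department, salary
  Carol Smith: complete
  Frank Brown: complete

Per field:
  name: 0 missing
  age: 1 missing
  city: 1 missing
  department: 2 missing
  salary: 3 missing

Total missing values: 7
Records with any missing: 4

7 missing values (age: 1, city: 1, department: 2, salary: 3); 4 incomplete records


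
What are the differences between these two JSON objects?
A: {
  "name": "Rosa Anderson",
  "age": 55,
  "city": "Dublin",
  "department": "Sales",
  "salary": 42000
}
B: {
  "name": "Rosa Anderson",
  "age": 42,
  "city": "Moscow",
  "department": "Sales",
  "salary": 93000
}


Comparing each field (in key order):
  name: same
  age: DIFFERENT
  city: DIFFERENT
  department: same
  salary: DIFFERENT
Differences:
  age: 55 -> 42
  city: Dublin -> Moscow
  salary: 42000 -> 93000

3 field(s) changed

3 changes: age, city, salary


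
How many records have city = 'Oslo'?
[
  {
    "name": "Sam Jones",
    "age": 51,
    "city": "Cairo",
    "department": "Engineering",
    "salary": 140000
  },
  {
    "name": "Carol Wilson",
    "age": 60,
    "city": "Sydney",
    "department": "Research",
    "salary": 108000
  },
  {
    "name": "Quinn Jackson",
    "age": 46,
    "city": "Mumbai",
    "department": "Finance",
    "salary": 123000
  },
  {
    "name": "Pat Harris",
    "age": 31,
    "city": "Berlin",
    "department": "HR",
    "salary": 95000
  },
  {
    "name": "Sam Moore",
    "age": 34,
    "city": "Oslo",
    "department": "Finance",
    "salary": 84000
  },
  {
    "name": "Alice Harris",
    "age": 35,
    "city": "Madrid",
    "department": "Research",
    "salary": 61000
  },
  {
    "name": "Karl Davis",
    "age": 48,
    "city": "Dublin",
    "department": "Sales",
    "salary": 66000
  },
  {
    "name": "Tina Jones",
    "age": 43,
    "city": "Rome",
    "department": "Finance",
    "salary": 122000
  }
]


Data: 8 records
Condition: city = 'Oslo'

Checking each record:
  Sam Jones: Cairo
  Carol Wilson: Sydney
  Quinn Jackson: Mumbai
  Pat Harris: Berlin
  Sam Moore: Oslo MATCH
  Alice Harris: Madrid
  Karl Davis: Dublin
  Tina Jones: Rome

Count: 1

1


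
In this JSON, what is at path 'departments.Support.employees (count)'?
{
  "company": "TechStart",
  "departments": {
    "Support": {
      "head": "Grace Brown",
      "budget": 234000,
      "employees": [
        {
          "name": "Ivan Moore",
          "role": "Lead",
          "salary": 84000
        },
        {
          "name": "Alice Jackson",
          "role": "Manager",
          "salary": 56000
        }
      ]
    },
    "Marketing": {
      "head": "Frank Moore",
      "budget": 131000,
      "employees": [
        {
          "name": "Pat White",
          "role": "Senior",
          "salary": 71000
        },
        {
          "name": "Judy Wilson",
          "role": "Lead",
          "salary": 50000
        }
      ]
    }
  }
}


Path: departments.Support.employees (count)

Navigate:
  -> departments
  -> Support
  -> employees (array, length 2)

2


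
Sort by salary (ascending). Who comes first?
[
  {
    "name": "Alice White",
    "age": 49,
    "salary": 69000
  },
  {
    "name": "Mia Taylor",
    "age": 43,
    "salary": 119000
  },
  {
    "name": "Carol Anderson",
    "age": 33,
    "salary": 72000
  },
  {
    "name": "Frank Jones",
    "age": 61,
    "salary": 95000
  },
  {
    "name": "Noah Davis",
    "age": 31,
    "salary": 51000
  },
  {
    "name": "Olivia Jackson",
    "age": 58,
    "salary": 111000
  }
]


Sort by: salary (ascending)

Sorted order:
  1. Noah Davis (salary = 51000)
  2. Alice White (salary = 69000)
  3. Carol Anderson (salary = 72000)
  4. Frank Jones (salary = 95000)
  5. Olivia Jackson (salary = 111000)
  6. Mia Taylor (salary = 119000)

First: Noah Davis

Noah Davis


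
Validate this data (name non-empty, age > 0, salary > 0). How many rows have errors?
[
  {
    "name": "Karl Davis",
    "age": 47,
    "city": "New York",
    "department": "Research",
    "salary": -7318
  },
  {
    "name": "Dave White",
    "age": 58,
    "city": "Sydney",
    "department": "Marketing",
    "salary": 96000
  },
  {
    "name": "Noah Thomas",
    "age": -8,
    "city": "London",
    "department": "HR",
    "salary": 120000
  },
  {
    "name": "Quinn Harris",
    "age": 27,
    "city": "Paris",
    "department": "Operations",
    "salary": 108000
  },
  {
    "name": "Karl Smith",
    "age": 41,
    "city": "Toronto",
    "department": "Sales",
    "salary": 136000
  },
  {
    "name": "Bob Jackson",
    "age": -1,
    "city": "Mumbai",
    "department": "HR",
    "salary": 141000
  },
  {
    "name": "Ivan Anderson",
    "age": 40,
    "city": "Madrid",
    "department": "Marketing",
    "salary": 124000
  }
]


Validating 7 records:
Rules: name non-empty, age > 0, salary > 0

  Row 1 (Karl Davis): negative salary: -7318
  Row 2 (Dave White): OK
  Row 3 (Noah Thomas): negative age: -8
  Row 4 (Quinn Harris): OK
  Row 5 (Karl Smith): OK
  Row 6 (Bob Jackson): negative age: -1
  Row 7 (Ivan Anderson): OK

Total errors: 3

3 errors


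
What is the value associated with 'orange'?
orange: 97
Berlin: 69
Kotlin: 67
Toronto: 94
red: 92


Looking up key 'orange'
Value: 97

97


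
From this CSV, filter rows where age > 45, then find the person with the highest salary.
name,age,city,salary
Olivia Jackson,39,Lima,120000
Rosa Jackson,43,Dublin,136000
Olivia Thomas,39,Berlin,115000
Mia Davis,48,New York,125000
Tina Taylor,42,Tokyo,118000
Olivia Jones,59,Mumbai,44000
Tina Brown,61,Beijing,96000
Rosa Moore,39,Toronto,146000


Filter: age > 45
Sort by: salary (descending)

Filtered records (3):
  Mia Davis, age 48, salary $125000
  Tina Brown, age 61, salary $96000
  Olivia Jones, age 59, salary $44000

Highest salary: Mia Davis ($125000)

Mia Davis


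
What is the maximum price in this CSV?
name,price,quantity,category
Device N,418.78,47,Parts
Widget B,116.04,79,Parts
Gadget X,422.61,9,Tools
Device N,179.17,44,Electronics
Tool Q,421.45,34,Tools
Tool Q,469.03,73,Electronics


Computing maximum price:
Values: [418.78, 116.04, 422.61, 179.17, 421.45, 469.03]
Max = 469.03

469.03


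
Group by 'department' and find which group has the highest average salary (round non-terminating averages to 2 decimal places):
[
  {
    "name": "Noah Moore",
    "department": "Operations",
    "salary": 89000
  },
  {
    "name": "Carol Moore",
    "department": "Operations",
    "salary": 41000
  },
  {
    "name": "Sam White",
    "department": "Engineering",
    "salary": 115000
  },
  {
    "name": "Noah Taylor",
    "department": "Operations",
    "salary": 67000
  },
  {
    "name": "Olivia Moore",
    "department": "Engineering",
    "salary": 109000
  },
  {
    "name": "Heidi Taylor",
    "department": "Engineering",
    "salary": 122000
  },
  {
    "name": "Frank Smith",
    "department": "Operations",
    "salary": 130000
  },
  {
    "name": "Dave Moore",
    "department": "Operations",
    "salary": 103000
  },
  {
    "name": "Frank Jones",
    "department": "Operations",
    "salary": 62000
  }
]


Group by: department

Groups:
  Engineering: 3 people, avg salary = 346000/3 ≈ $115333.33
  Operations: 6 people, avg salary = 492000/6 = $82000

Highest average salary: Engineering (≈$115333.33)

Engineering (≈$115333.33)


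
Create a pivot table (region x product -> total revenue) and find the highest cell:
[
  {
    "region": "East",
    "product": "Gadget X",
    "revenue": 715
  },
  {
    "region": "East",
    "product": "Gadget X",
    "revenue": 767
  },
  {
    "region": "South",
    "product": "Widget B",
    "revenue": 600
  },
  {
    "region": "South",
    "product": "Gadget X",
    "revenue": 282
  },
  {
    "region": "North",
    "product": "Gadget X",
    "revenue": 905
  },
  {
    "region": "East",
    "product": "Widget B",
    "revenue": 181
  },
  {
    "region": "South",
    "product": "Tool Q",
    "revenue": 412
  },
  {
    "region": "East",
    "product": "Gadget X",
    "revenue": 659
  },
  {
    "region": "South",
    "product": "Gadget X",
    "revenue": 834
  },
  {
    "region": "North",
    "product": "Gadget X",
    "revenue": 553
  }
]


Pivot: region (rows) x product (columns) -> total revenue

     Gadget X      Tool Q        Widget B    
East          2141             0           181  
North         1458             0             0  
South         1116           412           600  

Highest: East / Gadget X = $2141

East / Gadget X = $2141


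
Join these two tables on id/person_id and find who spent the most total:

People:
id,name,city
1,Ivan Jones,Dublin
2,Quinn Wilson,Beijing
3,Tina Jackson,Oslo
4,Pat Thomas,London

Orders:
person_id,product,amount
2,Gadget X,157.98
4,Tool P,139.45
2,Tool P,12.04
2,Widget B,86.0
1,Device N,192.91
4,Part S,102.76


Join on: people.id = orders.person_id

Joined rows:
  Quinn Wilson (Beijing) bought Gadget X for $157.98
  Pat Thomas (London) bought Tool P for $139.45
  Quinn Wilson (Beijing) bought Tool P for $12.04
  Quinn Wilson (Beijing) bought Widget B for $86.0
  Ivan Jones (Dublin) bought Device N for $192.91
  Pat Thomas (London) bought Part S for $102.76

Total per person:
  Quinn Wilson: $256.02
  Pat Thomas: $242.21
  Ivan Jones: $192.91

Top spender: Quinn Wilson ($256.02)

Quinn Wilson ($256.02)


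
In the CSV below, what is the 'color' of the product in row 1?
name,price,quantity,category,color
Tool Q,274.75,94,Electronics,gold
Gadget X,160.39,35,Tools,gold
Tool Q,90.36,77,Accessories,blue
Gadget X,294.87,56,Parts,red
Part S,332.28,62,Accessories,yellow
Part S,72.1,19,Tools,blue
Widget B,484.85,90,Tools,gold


Query: Row 1 ('Tool Q'), column 'color'
Value: gold

gold


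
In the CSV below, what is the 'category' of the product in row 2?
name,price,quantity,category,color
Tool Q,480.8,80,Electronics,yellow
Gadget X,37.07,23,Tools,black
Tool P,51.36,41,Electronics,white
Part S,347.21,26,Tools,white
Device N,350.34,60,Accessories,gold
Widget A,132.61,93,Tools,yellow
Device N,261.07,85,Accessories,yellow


Query: Row 2 ('Gadget X'), column 'category'
Value: Tools

Tools


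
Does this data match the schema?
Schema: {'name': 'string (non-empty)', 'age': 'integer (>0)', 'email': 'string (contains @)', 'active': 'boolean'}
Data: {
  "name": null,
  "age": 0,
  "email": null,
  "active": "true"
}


Validating each field against schema:
  name: FAIL (null is not a string)
  age: FAIL (0 is not > 0)
  email: FAIL (null is not a string)
  active: FAIL ("true" is not a boolean)

Result: INVALID (4 errors: name, age, email, active)

INVALID (4 errors: name, age, email, active)


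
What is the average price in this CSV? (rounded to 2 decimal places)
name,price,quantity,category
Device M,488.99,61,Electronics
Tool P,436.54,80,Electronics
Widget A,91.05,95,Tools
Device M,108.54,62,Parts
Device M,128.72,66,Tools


Computing average price:
Values: [488.99, 436.54, 91.05, 108.54, 128.72]
Sum = 1253.84
Count = 5
Average = 1253.84/5 = 250.768 exactly -> 250.77 (rounded half-up to 2 decimal places)

250.77


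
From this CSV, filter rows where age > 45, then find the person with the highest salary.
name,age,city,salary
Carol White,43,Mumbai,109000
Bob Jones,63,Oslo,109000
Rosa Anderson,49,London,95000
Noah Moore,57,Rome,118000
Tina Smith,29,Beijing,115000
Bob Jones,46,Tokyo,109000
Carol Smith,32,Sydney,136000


Filter: age > 45
Sort by: salary (descending)

Filtered records (4):
  Noah Moore, age 57, salary $118000
  Bob Jones, age 63, salary $109000
  Bob Jones, age 46, salary $109000
  Rosa Anderson, age 49, salary $95000

Highest salary: Noah Moore ($118000)

Noah Moore


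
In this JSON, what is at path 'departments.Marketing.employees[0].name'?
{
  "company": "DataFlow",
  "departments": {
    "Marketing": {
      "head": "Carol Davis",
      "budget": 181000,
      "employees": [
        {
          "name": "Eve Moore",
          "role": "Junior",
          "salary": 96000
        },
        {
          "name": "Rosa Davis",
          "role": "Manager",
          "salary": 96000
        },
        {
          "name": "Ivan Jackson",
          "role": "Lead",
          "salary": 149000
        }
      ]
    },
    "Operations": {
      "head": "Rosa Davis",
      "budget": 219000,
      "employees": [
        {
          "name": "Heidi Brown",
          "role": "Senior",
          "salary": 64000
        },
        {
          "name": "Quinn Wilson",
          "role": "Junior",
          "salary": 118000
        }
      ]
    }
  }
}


Path: departments.Marketing.employees[0].name

Navigate:
  -> departments
  -> Marketing
  -> employees[0].name = 'Eve Moore'

Eve Moore


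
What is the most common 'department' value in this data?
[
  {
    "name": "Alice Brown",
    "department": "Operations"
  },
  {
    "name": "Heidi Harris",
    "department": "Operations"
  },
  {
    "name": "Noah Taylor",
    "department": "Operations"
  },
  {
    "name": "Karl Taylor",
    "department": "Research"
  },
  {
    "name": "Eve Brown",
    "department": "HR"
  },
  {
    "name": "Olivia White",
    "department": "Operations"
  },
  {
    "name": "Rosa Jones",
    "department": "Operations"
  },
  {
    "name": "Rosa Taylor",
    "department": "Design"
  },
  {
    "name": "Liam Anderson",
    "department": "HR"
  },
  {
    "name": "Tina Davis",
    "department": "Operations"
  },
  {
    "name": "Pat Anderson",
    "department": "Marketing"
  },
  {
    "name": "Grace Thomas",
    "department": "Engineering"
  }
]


Counting 'department' values across 12 records:

  Operations: 6 ######
  HR: 2 ##
  Research: 1 #
  Design: 1 #
  Marketing: 1 #
  Engineering: 1 #

Most common: Operations (6 times)

Operations (6 times)


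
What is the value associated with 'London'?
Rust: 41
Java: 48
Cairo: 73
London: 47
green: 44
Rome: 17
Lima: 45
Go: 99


Looking up key 'London'
Value: 47

47


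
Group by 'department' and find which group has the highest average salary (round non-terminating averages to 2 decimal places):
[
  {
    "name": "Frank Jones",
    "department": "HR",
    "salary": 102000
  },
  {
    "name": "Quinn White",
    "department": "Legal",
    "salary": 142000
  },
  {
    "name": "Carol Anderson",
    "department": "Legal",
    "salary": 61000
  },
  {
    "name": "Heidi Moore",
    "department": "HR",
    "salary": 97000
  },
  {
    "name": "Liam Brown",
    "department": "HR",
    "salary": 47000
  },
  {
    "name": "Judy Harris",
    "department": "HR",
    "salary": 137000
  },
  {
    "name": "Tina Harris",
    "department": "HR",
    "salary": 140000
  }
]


Group by: department

Groups:
  HR: 5 people, avg salary = 523000/5 = $104600
  Legal: 2 people, avg salary = 203000/2 = $101500

Highest average salary: HR ($104600)

HR ($104600)


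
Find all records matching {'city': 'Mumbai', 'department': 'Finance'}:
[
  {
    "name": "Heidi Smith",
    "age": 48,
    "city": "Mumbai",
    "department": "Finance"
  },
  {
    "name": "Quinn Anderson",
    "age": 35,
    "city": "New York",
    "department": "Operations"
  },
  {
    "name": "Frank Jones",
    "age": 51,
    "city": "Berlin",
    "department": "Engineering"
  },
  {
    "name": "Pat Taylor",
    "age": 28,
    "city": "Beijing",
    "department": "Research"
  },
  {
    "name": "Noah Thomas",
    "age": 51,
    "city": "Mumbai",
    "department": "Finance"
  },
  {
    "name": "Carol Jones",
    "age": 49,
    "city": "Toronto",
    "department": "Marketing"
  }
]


Search criteria: {'city': 'Mumbai', 'department': 'Finance'}

Checking 6 records:
  Heidi Smith: {city: Mumbai, department: Finance} <-- MATCH
  Quinn Anderson: {city: New York, department: Operations}
  Frank Jones: {city: Berlin, department: Engineering}
  Pat Taylor: {city: Beijing, department: Research}
  Noah Thomas: {city: Mumbai, department: Finance} <-- MATCH
  Carol Jones: {city: Toronto, department: Marketing}

Matches: ["Heidi Smith", "Noah Thomas"]

["Heidi Smith", "Noah Thomas"]


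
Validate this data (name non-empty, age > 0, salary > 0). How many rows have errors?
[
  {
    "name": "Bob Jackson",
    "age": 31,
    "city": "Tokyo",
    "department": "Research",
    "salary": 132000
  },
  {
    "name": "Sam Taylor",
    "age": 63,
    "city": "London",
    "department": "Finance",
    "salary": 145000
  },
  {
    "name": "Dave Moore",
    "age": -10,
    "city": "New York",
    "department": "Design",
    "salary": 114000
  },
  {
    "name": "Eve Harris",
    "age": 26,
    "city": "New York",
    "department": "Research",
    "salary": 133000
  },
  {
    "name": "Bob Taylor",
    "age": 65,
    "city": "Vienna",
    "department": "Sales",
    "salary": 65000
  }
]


Validating 5 records:
Rules: name non-empty, age > 0, salary > 0

  Row 1 (Bob Jackson): OK
  Row 2 (Sam Taylor): OK
  Row 3 (Dave Moore): negative age: -10
  Row 4 (Eve Harris): OK
  Row 5 (Bob Taylor): OK

Total errors: 1

1 errors


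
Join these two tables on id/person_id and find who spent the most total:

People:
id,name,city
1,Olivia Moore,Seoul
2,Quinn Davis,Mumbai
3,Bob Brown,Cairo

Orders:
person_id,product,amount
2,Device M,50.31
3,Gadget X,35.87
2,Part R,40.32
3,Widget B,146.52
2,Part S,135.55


Join on: people.id = orders.person_id

Joined rows:
  Quinn Davis (Mumbai) bought Device M for $50.31
  Bob Brown (Cairo) bought Gadget X for $35.87
  Quinn Davis (Mumbai) bought Part R for $40.32
  Bob Brown (Cairo) bought Widget B for $146.52
  Quinn Davis (Mumbai) bought Part S for $135.55

Total per person:
  Quinn Davis: $226.18
  Bob Brown: $182.39

Top spender: Quinn Davis ($226.18)

Quinn Davis ($226.18)
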